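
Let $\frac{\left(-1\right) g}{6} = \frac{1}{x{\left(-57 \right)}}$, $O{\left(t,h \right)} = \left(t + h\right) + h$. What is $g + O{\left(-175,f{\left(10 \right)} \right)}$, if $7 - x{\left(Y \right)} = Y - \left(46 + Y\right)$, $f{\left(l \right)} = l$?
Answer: $- \frac{8221}{53} \approx -155.11$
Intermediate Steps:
$O{\left(t,h \right)} = t + 2 h$ ($O{\left(t,h \right)} = \left(h + t\right) + h = t + 2 h$)
$x{\left(Y \right)} = 53$ ($x{\left(Y \right)} = 7 - \left(Y - \left(46 + Y\right)\right) = 7 - -46 = 7 + 46 = 53$)
$g = - \frac{6}{53} \approx -0.11321$
$g + O{\left(-175,f{\left(10 \right)} \right)} = - \frac{6}{53} + \left(-175 + 2 \cdot 10\right) = - \frac{6}{53} + \left(-175 + 20\right) = - \frac{6}{53} - 155 = - \frac{8221}{53}$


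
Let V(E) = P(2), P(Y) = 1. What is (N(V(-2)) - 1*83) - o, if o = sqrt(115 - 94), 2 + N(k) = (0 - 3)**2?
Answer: -76 - sqrt(21) ≈ -80.583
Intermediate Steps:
V(E) = 1
N(k) = 7 (N(k) = -2 + (0 - 3)**2 = -2 + (-3)**2 = -2 + 9 = 7)
o = sqrt(21) ≈ 4.5826
(N(V(-2)) - 1*83) - o = (7 - 1*83) - sqrt(21) = (7 - 83) - sqrt(21) = -76 - sqrt(21)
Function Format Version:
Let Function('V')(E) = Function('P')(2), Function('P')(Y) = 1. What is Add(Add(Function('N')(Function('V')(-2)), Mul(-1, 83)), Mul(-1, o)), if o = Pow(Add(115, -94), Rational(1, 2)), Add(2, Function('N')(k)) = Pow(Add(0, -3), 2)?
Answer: Add(-76, Mul(-1, Pow(21, Rational(1, 2)))) ≈ -80.583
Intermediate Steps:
Function('V')(E) = 1
Function('N')(k) = 7 (Function('N')(k) = Add(-2, Pow(Add(0, -3), 2)) = Add(-2, Pow(-3, 2)) = Add(-2, 9) = 7)
o = Pow(21, Rational(1, 2)) ≈ 4.5826
Add(Add(Function('N')(Function('V')(-2)), Mul(-1, 83)), Mul(-1, o)) = Add(Add(7, Mul(-1, 83)), Mul(-1, Pow(21, Rational(1, 2)))) = Add(Add(7, -83), Mul(-1, Pow(21, Rational(1, 2)))) = Add(-76, Mul(-1, Pow(21, Rational(1, 2))))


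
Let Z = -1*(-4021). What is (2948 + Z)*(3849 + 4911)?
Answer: 61048440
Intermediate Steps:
Z = 4021
(2948 + Z)*(3849 + 4911) = (2948 + 4021)*(3849 + 4911) = 6969*8760 = 61048440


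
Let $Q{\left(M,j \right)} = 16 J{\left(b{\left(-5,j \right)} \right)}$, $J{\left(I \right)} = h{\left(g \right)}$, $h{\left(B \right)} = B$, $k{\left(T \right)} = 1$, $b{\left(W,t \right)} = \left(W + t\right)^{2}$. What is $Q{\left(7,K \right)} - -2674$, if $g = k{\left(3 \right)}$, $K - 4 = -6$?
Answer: $2690$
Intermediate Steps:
$K = -2$ ($K = 4 - 6 = -2$)
$g = 1$
$J{\left(I \right)} = 1$
$Q{\left(M,j \right)} = 16$ ($Q{\left(M,j \right)} = 16 \cdot 1 = 16$)
$Q{\left(7,K \right)} - -2674 = 16 - -2674 = 16 + 2674 = 2690$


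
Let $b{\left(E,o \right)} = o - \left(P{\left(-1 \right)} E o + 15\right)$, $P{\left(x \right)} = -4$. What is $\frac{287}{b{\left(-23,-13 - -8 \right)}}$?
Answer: $\frac{287}{440} \approx 0.65227$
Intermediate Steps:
$b{\left(E,o \right)} = -15 + o + 4 E o$ ($b{\left(E,o \right)} = o - \left(- 4 E o + 15\right) = o - \left(15 - 4 E o\right) = o + \left(-15 + 4 E o\right) = -15 + o + 4 E o$)
$\frac{287}{b{\left(-23,-13 - -8 \right)}} = \frac{287}{-15 - 5 + 4 \left(-23\right) \left(-13 - -8\right)} = \frac{287}{-15 + \left(-13 + 8\right) + 4 \left(-23\right) \left(-13 + 8\right)} = \frac{287}{-15 - 5 + 4 \left(-23\right) \left(-5\right)} = \frac{287}{-15 - 5 + 460} = \frac{287}{440}$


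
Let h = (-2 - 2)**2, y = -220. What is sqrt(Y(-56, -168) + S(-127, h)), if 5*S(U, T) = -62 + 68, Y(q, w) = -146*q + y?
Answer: sqrt(198930)/5 ≈ 89.203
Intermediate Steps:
h = 16 (h = (-4)**2 = 16)
Y(q, w) = -220 - 146*q (Y(q, w) = -146*q - 220 = -220 - 146*q)
S(U, T) = 6/5 (S(U, T) = (-62 + 68)/5 = (1/5)*6 = 6/5)
sqrt(Y(-56, -168) + S(-127, h)) = sqrt((-220 - 146*(-56)) + 6/5) = sqrt((-220 + 8176) + 6/5) = sqrt(7956 + 6/5) = sqrt(39786/5) = sqrt(198930)/5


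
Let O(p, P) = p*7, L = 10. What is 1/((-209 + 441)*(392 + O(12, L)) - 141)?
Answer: 1/110291 ≈ 9.0669e-6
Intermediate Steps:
O(p, P) = 7*p
1/((-209 + 441)*(392 + O(12, L)) - 141) = 1/((-209 + 441)*(392 + 7*12) - 141) = 1/(232*(392 + 84) - 141) = 1/(232*476 - 141) = 1/(110432 - 141) = 1/110291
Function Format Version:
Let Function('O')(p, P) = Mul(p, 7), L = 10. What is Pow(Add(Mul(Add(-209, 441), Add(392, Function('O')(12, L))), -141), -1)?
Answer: Rational(1, 110291) ≈ 9.0669e-6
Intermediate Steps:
Function('O')(p, P) = Mul(7, p)
Pow(Add(Mul(Add(-209, 441), Add(392, Function('O')(12, L))), -141), -1) = Pow(Add(Mul(Add(-209, 441), Add(392, Mul(7, 12))), -141), -1) = Pow(Add(Mul(232, Add(392, 84)), -141), -1) = Pow(Add(Mul(232, 476), -141), -1) = Pow(Add(110432, -141), -1) = Pow(110291, -1) = Rational(1, 110291)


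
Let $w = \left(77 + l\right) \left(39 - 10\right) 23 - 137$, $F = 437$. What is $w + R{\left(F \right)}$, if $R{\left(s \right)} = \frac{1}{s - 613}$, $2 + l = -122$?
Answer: $- \frac{5541537}{176} \approx -31486.0$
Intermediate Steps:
$l = -124$ ($l = -2 - 122 = -124$)
$R{\left(s \right)} = \frac{1}{-613 + s}$
$w = -31486$ ($w = \left(77 - 124\right) \left(39 - 10\right) 23 - 137 = \left(-47\right) 29 \cdot 23 - 137 = \left(-1363\right) 23 - 137 = -31349 - 137 = -31486$)
$w + R{\left(F \right)} = -31486 + \frac{1}{-613 + 437} = -31486 + \frac{1}{-176} = -31486 - \frac{1}{176} = - \frac{5541537}{176}$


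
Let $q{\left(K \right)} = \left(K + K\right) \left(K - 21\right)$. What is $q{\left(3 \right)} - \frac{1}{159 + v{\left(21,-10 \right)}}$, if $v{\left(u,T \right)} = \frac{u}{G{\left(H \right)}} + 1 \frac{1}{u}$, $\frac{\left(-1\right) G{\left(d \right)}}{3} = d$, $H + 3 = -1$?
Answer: $- \frac{1458840}{13507} \approx -108.01$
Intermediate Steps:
$H = -4$ ($H = -3 - 1 = -4$)
$G{\left(d \right)} = - 3 d$
$v{\left(u,T \right)} = \frac{1}{u} + \frac{u}{12}$ ($v{\left(u,T \right)} = \frac{u}{\left(-3\right) \left(-4\right)} + 1 \frac{1}{u} = \frac{u}{12} + \frac{1}{u} = \frac{1}{u} + \frac{u}{12}$)
$q{\left(K \right)} = 2 K \left(-21 + K\right)$
$q{\left(3 \right)} - \frac{1}{159 + v{\left(21,-10 \right)}} = 2 \cdot 3 \left(-21 + 3\right) - \frac{1}{159 + \left(\frac{1}{21} + \frac{1}{12} \cdot 21\right)} = 2 \cdot 3 \left(-18\right) - \frac{1}{159 + \left(\frac{1}{21} + \frac{7}{4}\right)} = -108 - \frac{1}{159 + \frac{151}{84}} = -108 - \frac{1}{\frac{13507}{84}} = -108 - \frac{84}{13507} = - \frac{1458840}{13507}$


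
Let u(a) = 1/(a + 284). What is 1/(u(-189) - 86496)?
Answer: -95/8217119 ≈ -1.1561e-5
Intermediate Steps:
u(a) = 1/(284 + a)
1/(u(-189) - 86496) = 1/(1/(284 - 189) - 86496) = 1/(1/95 - 86496) = 1/(-8217119/95) = -95/8217119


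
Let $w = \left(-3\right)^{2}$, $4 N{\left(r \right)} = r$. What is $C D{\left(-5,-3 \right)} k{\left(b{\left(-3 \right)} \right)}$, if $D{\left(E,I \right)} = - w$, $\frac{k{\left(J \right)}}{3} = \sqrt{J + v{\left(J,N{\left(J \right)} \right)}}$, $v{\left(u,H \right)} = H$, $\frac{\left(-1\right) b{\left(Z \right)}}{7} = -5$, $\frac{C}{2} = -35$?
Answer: $4725 \sqrt{7} \approx 12501.0$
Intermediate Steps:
$C = -70$ ($C = 2 \left(-35\right) = -70$)
$b{\left(Z \right)} = 35$ ($b{\left(Z \right)} = \left(-7\right) \left(-5\right) = 35$)
$N{\left(r \right)} = \frac{r}{4}$
$k{\left(J \right)} = \frac{3 \sqrt{5} \sqrt{J}}{2}$ ($k{\left(J \right)} = 3 \sqrt{J + \frac{J}{4}} = 3 \sqrt{\frac{5 J}{4}} = 3 \frac{\sqrt{5} \sqrt{J}}{2} = \frac{3 \sqrt{5} \sqrt{J}}{2}$)
$w = 9$
$D{\left(E,I \right)} = -9$ ($D{\left(E,I \right)} = \left(-1\right) 9 = -9$)
$C D{\left(-5,-3 \right)} k{\left(b{\left(-3 \right)} \right)} = \left(-70\right) \left(-9\right) \frac{3 \sqrt{5} \sqrt{35}}{2} = 630 \frac{15 \sqrt{7}}{2} = 4725 \sqrt{7}$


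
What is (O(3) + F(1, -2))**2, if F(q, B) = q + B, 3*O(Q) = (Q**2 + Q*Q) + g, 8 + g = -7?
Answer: 0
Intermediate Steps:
g = -15 (g = -8 - 7 = -15)
O(Q) = -5 + 2*Q**2/3 (O(Q) = ((Q**2 + Q*Q) - 15)/3 = ((Q**2 + Q**2) - 15)/3 = (2*Q**2 - 15)/3 = (-15 + 2*Q**2)/3 = -5 + 2*Q**2/3)
F(q, B) = B + q
(O(3) + F(1, -2))**2 = ((-5 + (2/3)*3**2) + (-2 + 1))**2 = ((-5 + (2/3)*9) - 1)**2 = ((-5 + 6) - 1)**2 = (1 - 1)**2 = 0**2 = 0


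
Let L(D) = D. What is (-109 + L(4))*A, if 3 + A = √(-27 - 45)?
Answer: 315 - 630*I*√2 ≈ 315.0 - 890.95*I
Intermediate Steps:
A = -3 + 6*I*√2 (A = -3 + √(-27 - 45) = -3 + √(-72) = -3 + 6*I*√2 ≈ -3.0 + 8.4853*I)
(-109 + L(4))*A = (-109 + 4)*(-3 + 6*I*√2) = -105*(-3 + 6*I*√2) = 315 - 630*I*√2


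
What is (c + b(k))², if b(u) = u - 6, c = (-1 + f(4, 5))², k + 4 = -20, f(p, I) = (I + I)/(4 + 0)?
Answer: 12321/16 ≈ 770.06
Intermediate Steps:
f(p, I) = I/2 (f(p, I) = (2*I)/4 = (2*I)*(¼) = I/2)
k = -24 (k = -4 - 20 = -24)
c = 9/4 (c = (-1 + (½)*5)² = (-1 + 5/2)² = (3/2)² = 9/4 ≈ 2.2500)
b(u) = -6 + u
(c + b(k))² = (9/4 + (-6 - 24))² = (9/4 - 30)² = (-111/4)² = 12321/16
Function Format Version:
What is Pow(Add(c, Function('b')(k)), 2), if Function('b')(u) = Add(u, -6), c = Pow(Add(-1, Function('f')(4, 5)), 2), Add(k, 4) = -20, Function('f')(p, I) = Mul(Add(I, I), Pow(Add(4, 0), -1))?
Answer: Rational(12321, 16) ≈ 770.06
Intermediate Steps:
Function('f')(p, I) = Mul(Rational(1, 2), I) (Function('f')(p, I) = Mul(Mul(2, I), Pow(4, -1)) = Mul(Mul(2, I), Rational(1, 4)) = Mul(Rational(1, 2), I))
k = -24 (k = Add(-4, -20) = -24)
c = Rational(9, 4) (c = Pow(Add(-1, Mul(Rational(1, 2), 5)), 2) = Pow(Add(-1, Rational(5, 2)), 2) = Pow(Rational(3, 2), 2) = Rational(9, 4) ≈ 2.2500)
Function('b')(u) = Add(-6, u)
Pow(Add(c, Function('b')(k)), 2) = Pow(Add(Rational(9, 4), Add(-6, -24)), 2) = Pow(Add(Rational(9, 4), -30), 2) = Pow(Rational(-111, 4), 2) = Rational(12321, 16)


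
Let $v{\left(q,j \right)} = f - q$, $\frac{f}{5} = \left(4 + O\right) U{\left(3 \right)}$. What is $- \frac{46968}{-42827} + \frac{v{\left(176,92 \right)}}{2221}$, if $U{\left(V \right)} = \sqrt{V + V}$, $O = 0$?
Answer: $\frac{96778376}{95118767} + \frac{20 \sqrt{6}}{2221} \approx 1.0395$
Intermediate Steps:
$U{\left(V \right)} = \sqrt{2} \sqrt{V}$ ($U{\left(V \right)} = \sqrt{2 V} = \sqrt{2} \sqrt{V}$)
$f = 20 \sqrt{6}$ ($f = 5 \left(4 + 0\right) \sqrt{2} \sqrt{3} = 5 \cdot 4 \sqrt{6} = 20 \sqrt{6} \approx 48.99$)
$v{\left(q,j \right)} = - q + 20 \sqrt{6}$ ($v{\left(q,j \right)} = 20 \sqrt{6} - q = - q + 20 \sqrt{6}$)
$- \frac{46968}{-42827} + \frac{v{\left(176,92 \right)}}{2221} = - \frac{46968}{-42827} + \frac{\left(-1\right) 176 + 20 \sqrt{6}}{2221} = \left(-46968\right) \left(- \frac{1}{42827}\right) + \left(-176 + 20 \sqrt{6}\right) \frac{1}{2221} = \frac{46968}{42827} - \left(\frac{176}{2221} - \frac{20 \sqrt{6}}{2221}\right) = \frac{96778376}{95118767} + \frac{20 \sqrt{6}}{2221}$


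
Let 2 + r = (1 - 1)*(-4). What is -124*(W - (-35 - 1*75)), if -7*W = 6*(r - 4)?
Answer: -99944/7 ≈ -14278.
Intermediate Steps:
r = -2 (r = -2 + (1 - 1)*(-4) = -2 + 0*(-4) = -2 + 0 = -2)
W = 36/7 (W = -6*(-2 - 4)/7 = -6*(-6)/7 = -⅐*(-36) = 36/7 ≈ 5.1429)
-124*(W - (-35 - 1*75)) = -124*(36/7 - (-35 - 1*75)) = -124*(36/7 - (-35 - 75)) = -124*(36/7 - 1*(-110)) = -124*(36/7 + 110) = -124*806/7 = -99944/7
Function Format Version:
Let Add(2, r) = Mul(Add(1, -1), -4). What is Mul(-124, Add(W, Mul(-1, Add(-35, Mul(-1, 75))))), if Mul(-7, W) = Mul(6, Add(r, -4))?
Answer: Rational(-99944, 7) ≈ -14278.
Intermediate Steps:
r = -2 (r = Add(-2, Mul(Add(1, -1), -4)) = Add(-2, Mul(0, -4)) = Add(-2, 0) = -2)
W = Rational(36, 7) (W = Mul(Rational(-1, 7), Mul(6, Add(-2, -4))) = Mul(Rational(-1, 7), Mul(6, -6)) = Mul(Rational(-1, 7), -36) = Rational(36, 7) ≈ 5.1429)
Mul(-124, Add(W, Mul(-1, Add(-35, Mul(-1, 75))))) = Mul(-124, Add(Rational(36, 7), Mul(-1, Add(-35, Mul(-1, 75))))) = Mul(-124, Add(Rational(36, 7), Mul(-1, Add(-35, -75)))) = Mul(-124, Add(Rational(36, 7), Mul(-1, -110))) = Mul(-124, Add(Rational(36, 7), 110)) = Mul(-124, Rational(806, 7)) = Rational(-99944, 7)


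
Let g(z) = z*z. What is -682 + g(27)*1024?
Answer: 745814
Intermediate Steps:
g(z) = z**2
-682 + g(27)*1024 = -682 + 27**2*1024 = -682 + 729*1024 = -682 + 746496 = 745814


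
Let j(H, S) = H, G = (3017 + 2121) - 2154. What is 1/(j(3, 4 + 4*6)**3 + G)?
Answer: 1/3011 ≈ 0.00033212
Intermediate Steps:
G = 2984 (G = 5138 - 2154 = 2984)
1/(j(3, 4 + 4*6)**3 + G) = 1/(3**3 + 2984) = 1/(27 + 2984) = 1/3011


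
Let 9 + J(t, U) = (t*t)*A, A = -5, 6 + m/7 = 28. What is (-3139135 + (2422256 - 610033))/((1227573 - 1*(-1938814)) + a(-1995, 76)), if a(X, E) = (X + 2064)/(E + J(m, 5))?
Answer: -78628160928/187629011231 ≈ -0.41906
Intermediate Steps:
m = 154 (m = -42 + 7*28 = -42 + 196 = 154)
J(t, U) = -9 - 5*t**2 (J(t, U) = -9 + (t*t)*(-5) = -9 + t**2*(-5) = -9 - 5*t**2)
a(X, E) = (2064 + X)/(-118589 + E) (a(X, E) = (X + 2064)/(E + (-9 - 5*154**2)) = (2064 + X)/(E + (-9 - 5*23716)) = (2064 + X)/(E + (-9 - 118580)) = (2064 + X)/(E - 118589) = (2064 + X)/(-118589 + E))
(-3139135 + (2422256 - 610033))/((1227573 - 1*(-1938814)) + a(-1995, 76)) = (-3139135 + (2422256 - 610033))/((1227573 - 1*(-1938814)) + (2064 - 1995)/(-118589 + 76)) = (-3139135 + 1812223)/((1227573 + 1938814) + 69/(-118513)) = -1326912/(3166387 - 1/118513*69) = -1326912/(3166387 - 69/118513) = -1326912/375258022462/118513 = -1326912*118513/375258022462 = -78628160928/187629011231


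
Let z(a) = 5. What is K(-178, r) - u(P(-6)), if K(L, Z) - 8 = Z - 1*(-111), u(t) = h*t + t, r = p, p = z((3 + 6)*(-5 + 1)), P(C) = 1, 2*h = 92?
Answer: 77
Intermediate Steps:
h = 46 (h = (1/2)*92 = 46)
p = 5
r = 5
u(t) = 47*t (u(t) = 46*t + t = 47*t)
K(L, Z) = 119 + Z (K(L, Z) = 8 + (Z - 1*(-111)) = 8 + (Z + 111) = 8 + (111 + Z) = 119 + Z)
K(-178, r) - u(P(-6)) = (119 + 5) - 47 = 124 - 1*47 = 124 - 47 = 77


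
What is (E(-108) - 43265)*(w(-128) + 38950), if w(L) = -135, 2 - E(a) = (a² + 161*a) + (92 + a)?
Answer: -1456455245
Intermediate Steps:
E(a) = -90 - a² - 162*a (E(a) = 2 - ((a² + 161*a) + (92 + a)) = 2 - (92 + a² + 162*a) = 2 + (-92 - a² - 162*a) = -90 - a² - 162*a)
(E(-108) - 43265)*(w(-128) + 38950) = ((-90 - 1*(-108)² - 162*(-108)) - 43265)*(-135 + 38950) = ((-90 - 1*11664 + 17496) - 43265)*38815 = ((-90 - 11664 + 17496) - 43265)*38815 = (5742 - 43265)*38815 = -37523*38815 = -1456455245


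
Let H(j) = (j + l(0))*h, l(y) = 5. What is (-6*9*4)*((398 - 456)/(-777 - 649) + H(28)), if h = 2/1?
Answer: -10170792/713 ≈ -14265.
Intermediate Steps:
h = 2 (h = 2*1 = 2)
H(j) = 10 + 2*j (H(j) = (j + 5)*2 = (5 + j)*2 = 10 + 2*j)
(-6*9*4)*((398 - 456)/(-777 - 649) + H(28)) = (-6*9*4)*((398 - 456)/(-777 - 649) + (10 + 2*28)) = (-54*4)*(-58/(-1426) + (10 + 56)) = -216*(-58*(-1/1426) + 66) = -216*(29/713 + 66) = -216*47087/713 = -10170792/713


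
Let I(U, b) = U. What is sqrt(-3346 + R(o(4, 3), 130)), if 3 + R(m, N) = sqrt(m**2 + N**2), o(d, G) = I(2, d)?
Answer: sqrt(-3349 + 2*sqrt(4226)) ≈ 56.736*I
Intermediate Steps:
o(d, G) = 2
R(m, N) = -3 + sqrt(N**2 + m**2) (R(m, N) = -3 + sqrt(m**2 + N**2) = -3 + sqrt(N**2 + m**2))
sqrt(-3346 + R(o(4, 3), 130)) = sqrt(-3346 + (-3 + sqrt(130**2 + 2**2))) = sqrt(-3346 + (-3 + sqrt(16900 + 4))) = sqrt(-3346 + (-3 + sqrt(16904))) = sqrt(-3346 + (-3 + 2*sqrt(4226))) = sqrt(-3349 + 2*sqrt(4226))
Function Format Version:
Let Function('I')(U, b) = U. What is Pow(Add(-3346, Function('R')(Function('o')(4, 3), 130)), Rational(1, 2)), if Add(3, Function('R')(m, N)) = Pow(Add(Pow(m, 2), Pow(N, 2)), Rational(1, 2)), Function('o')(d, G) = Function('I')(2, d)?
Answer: Pow(Add(-3349, Mul(2, Pow(4226, Rational(1, 2)))), Rational(1, 2)) ≈ Mul(56.736, I)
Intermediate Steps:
Function('o')(d, G) = 2
Function('R')(m, N) = Add(-3, Pow(Add(Pow(N, 2), Pow(m, 2)), Rational(1, 2))) (Function('R')(m, N) = Add(-3, Pow(Add(Pow(m, 2), Pow(N, 2)), Rational(1, 2))) = Add(-3, Pow(Add(Pow(N, 2), Pow(m, 2)), Rational(1, 2))))
Pow(Add(-3346, Function('R')(Function('o')(4, 3), 130)), Rational(1, 2)) = Pow(Add(-3346, Add(-3, Pow(Add(Pow(130, 2), Pow(2, 2)), Rational(1, 2)))), Rational(1, 2)) = Pow(Add(-3346, Add(-3, Pow(Add(16900, 4), Rational(1, 2)))), Rational(1, 2)) = Pow(Add(-3346, Add(-3, Pow(16904, Rational(1, 2)))), Rational(1, 2)) = Pow(Add(-3346, Add(-3, Mul(2, Pow(4226, Rational(1, 2))))), Rational(1, 2)) = Pow(Add(-3349, Mul(2, Pow(4226, Rational(1, 2)))), Rational(1, 2))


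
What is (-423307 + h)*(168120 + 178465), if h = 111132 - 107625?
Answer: -145496383000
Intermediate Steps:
h = 3507
(-423307 + h)*(168120 + 178465) = (-423307 + 3507)*(168120 + 178465) = -419800*346585 = -145496383000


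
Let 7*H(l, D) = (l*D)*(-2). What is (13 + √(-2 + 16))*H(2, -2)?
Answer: 104/7 + 8*√14/7 ≈ 19.133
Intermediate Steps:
H(l, D) = -2*D*l/7 (H(l, D) = ((l*D)*(-2))/7 = ((D*l)*(-2))/7 = (-2*D*l)/7 = -2*D*l/7)
(13 + √(-2 + 16))*H(2, -2) = (13 + √(-2 + 16))*(-2/7*(-2)*2) = (13 + √14)*(8/7) = 104/7 + 8*√14/7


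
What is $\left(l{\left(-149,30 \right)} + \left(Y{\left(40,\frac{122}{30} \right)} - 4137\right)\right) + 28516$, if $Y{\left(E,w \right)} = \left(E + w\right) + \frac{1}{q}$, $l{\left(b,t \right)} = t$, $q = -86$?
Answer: $\frac{31544441}{1290} \approx 24453.0$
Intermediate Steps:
$Y{\left(E,w \right)} = - \frac{1}{86} + E + w$ ($Y{\left(E,w \right)} = \left(E + w\right) + \frac{1}{-86} = \left(E + w\right) - \frac{1}{86} = - \frac{1}{86} + E + w$)
$\left(l{\left(-149,30 \right)} + \left(Y{\left(40,\frac{122}{30} \right)} - 4137\right)\right) + 28516 = \left(30 + \left(\left(- \frac{1}{86} + 40 + \frac{122}{30}\right) - 4137\right)\right) + 28516 = \left(30 + \left(\left(- \frac{1}{86} + 40 + 122 \cdot \frac{1}{30}\right) - 4137\right)\right) + 28516 = \left(30 + \left(\left(- \frac{1}{86} + 40 + \frac{61}{15}\right) - 4137\right)\right) + 28516 = \left(30 + \left(\frac{56831}{1290} - 4137\right)\right) + 28516 = \left(30 - \frac{5279899}{1290}\right) + 28516 = - \frac{5241199}{1290} + 28516 = \frac{31544441}{1290}$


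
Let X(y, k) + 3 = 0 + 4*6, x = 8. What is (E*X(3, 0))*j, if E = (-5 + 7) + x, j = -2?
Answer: -420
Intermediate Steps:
X(y, k) = 21 (X(y, k) = -3 + (0 + 4*6) = -3 + (0 + 24) = -3 + 24 = 21)
E = 10 (E = (-5 + 7) + 8 = 2 + 8 = 10)
(E*X(3, 0))*j = (10*21)*(-2) = 210*(-2) = -420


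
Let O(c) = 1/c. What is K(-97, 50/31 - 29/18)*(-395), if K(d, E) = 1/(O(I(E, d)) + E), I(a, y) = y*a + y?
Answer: 11951291430/257141 ≈ 46478.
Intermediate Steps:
I(a, y) = y + a*y (I(a, y) = a*y + y = y + a*y)
K(d, E) = 1/(E + 1/(d*(1 + E))) (K(d, E) = 1/(1/(d*(1 + E)) + E) = 1/(E + 1/(d*(1 + E))))
K(-97, 50/31 - 29/18)*(-395) = -97*(1 + (50/31 - 29/18))/(1 + (50/31 - 29/18)*(-97)*(1 + (50/31 - 29/18)))*(-395) = -97*(1 + 1/558)/(1 + (1/558)*(-97)*(1 + 1/558))*(-395) = -97*559/558/(1 + (1/558)*(-97)*(559/558))*(-395) = -97*559/558/(1 - 54223/311364)*(-395) = -97*559/558/257141/311364*(-395) = -97*311364/257141*559/558*(-395) = -30256434/257141*(-395) = 11951291430/257141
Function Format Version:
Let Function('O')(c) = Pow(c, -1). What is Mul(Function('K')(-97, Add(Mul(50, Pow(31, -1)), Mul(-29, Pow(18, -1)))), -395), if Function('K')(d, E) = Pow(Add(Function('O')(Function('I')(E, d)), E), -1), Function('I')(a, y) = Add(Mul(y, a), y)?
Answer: Rational(11951291430, 257141) ≈ 46478.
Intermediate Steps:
Function('I')(a, y) = Add(y, Mul(a, y)) (Function('I')(a, y) = Add(Mul(a, y), y) = Add(y, Mul(a, y)))
Function('K')(d, E) = Pow(Add(E, Mul(Pow(d, -1), Pow(Add(1, E), -1))), -1) (Function('K')(d, E) = Pow(Add(Pow(Mul(d, Add(1, E)), -1), E), -1) = Pow(Add(Mul(Pow(d, -1), Pow(Add(1, E), -1)), E), -1) = Pow(Add(E, Mul(Pow(d, -1), Pow(Add(1, E), -1))), -1))
Mul(Function('K')(-97, Add(Mul(50, Pow(31, -1)), Mul(-29, Pow(18, -1)))), -395) = Mul(Mul(-97, Pow(Add(1, Mul(Add(Mul(50, Pow(31, -1)), Mul(-29, Pow(18, -1))), -97, Add(1, Add(Mul(50, Pow(31, -1)), Mul(-29, Pow(18, -1)))))), -1), Add(1, Add(Mul(50, Pow(31, -1)), Mul(-29, Pow(18, -1))))), -395) = Mul(Mul(-97, Pow(Add(1, Mul(Add(Mul(50, Rational(1, 31)), Mul(-29, Rational(1, 18))), -97, Add(1, Add(Mul(50, Rational(1, 31)), Mul(-29, Rational(1, 18)))))), -1), Add(1, Add(Mul(50, Rational(1, 31)), Mul(-29, Rational(1, 18))))), -395) = Mul(Mul(-97, Pow(Add(1, Mul(Add(Rational(50, 31), Rational(-29, 18)), -97, Add(1, Add(Rational(50, 31), Rational(-29, 18))))), -1), Add(1, Add(Rational(50, 31), Rational(-29, 18)))), -395) = Mul(Mul(-97, Pow(Add(1, Mul(Rational(1, 558), -97, Add(1, Rational(1, 558)))), -1), Add(1, Rational(1, 558))), -395) = Mul(Mul(-97, Pow(Add(1, Mul(Rational(1, 558), -97, Rational(559, 558))), -1), Rational(559, 558)), -395) = Mul(Mul(-97, Pow(Add(1, Rational(-54223, 311364)), -1), Rational(559, 558)), -395) = Mul(Mul(-97, Pow(Rational(257141, 311364), -1), Rational(559, 558)), -395) = Mul(Mul(-97, Rational(311364, 257141), Rational(559, 558)), -395) = Mul(Rational(-30256434, 257141), -395) = Rational(11951291430, 257141)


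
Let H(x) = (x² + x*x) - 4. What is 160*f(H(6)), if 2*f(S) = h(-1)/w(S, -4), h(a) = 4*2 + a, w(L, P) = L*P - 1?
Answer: -80/39 ≈ -2.0513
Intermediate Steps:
w(L, P) = -1 + L*P
h(a) = 8 + a
H(x) = -4 + 2*x² (H(x) = (x² + x²) - 4 = 2*x² - 4 = -4 + 2*x²)
f(S) = 7/(2*(-1 - 4*S)) (f(S) = ((8 - 1)/(-1 + S*(-4)))/2 = (7/(-1 - 4*S))/2 = 7/(2*(-1 - 4*S)))
160*f(H(6)) = 160*(7/(2*(-1 - 4*(-4 + 2*6²)))) = 160*(7/(2*(-1 - 4*(-4 + 2*36)))) = 160*(7/(2*(-1 - 4*(-4 + 72)))) = 160*(7/(2*(-1 - 4*68))) = 160*(7/(2*(-1 - 272))) = 160*((7/2)/(-273)) = 160*((7/2)*(-1/273)) = 160*(-1/78) = -80/39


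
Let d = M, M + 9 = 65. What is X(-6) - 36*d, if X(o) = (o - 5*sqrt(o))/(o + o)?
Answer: -4031/2 + 5*I*sqrt(6)/12 ≈ -2015.5 + 1.0206*I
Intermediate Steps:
M = 56 (M = -9 + 65 = 56)
X(o) = (o - 5*sqrt(o))/(2*o) (X(o) = (o - 5*sqrt(o))/((2*o)) = (o - 5*sqrt(o))*(1/(2*o)) = (o - 5*sqrt(o))/(2*o))
d = 56
X(-6) - 36*d = (1/2 - (-5)*I*sqrt(6)/12) - 36*56 = (1/2 - (-5)*I*sqrt(6)/12) - 2016 = (1/2 + 5*I*sqrt(6)/12) - 2016 = -4031/2 + 5*I*sqrt(6)/12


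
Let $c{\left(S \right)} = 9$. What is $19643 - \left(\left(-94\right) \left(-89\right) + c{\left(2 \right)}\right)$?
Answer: $11268$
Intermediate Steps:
$19643 - \left(\left(-94\right) \left(-89\right) + c{\left(2 \right)}\right) = 19643 - \left(\left(-94\right) \left(-89\right) + 9\right) = 19643 - \left(8366 + 9\right) = 19643 - 8375 = 11268$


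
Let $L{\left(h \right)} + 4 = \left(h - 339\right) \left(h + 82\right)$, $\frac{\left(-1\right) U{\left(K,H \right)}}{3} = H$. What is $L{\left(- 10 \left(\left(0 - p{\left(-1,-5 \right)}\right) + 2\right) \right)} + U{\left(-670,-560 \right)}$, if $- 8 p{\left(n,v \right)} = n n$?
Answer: $- \frac{323347}{16} \approx -20209.0$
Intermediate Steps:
$p{\left(n,v \right)} = - \frac{n^{2}}{8}$ ($p{\left(n,v \right)} = - \frac{n n}{8} = - \frac{n^{2}}{8}$)
$U{\left(K,H \right)} = - 3 H$
$L{\left(h \right)} = -4 + \left(-339 + h\right) \left(82 + h\right)$ ($L{\left(h \right)} = -4 + \left(h - 339\right) \left(h + 82\right) = -4 + \left(-339 + h\right) \left(82 + h\right)$)
$L{\left(- 10 \left(\left(0 - p{\left(-1,-5 \right)}\right) + 2\right) \right)} + U{\left(-670,-560 \right)} = \left(-27802 + \left(- 10 \left(\left(0 - - \frac{\left(-1\right)^{2}}{8}\right) + 2\right)\right)^{2} - 257 \left(- 10 \left(\left(0 - - \frac{\left(-1\right)^{2}}{8}\right) + 2\right)\right)\right) - -1680 = \left(-27802 + \left(- 10 \left(\left(0 - \left(- \frac{1}{8}\right) 1\right) + 2\right)\right)^{2} - 257 \left(- 10 \left(\left(0 - \left(- \frac{1}{8}\right) 1\right) + 2\right)\right)\right) + 1680 = \left(-27802 + \left(- 10 \left(\left(0 - - \frac{1}{8}\right) + 2\right)\right)^{2} - 257 \left(- 10 \left(\left(0 - - \frac{1}{8}\right) + 2\right)\right)\right) + 1680 = \left(-27802 + \left(- 10 \left(\left(0 + \frac{1}{8}\right) + 2\right)\right)^{2} - 257 \left(- 10 \left(\left(0 + \frac{1}{8}\right) + 2\right)\right)\right) + 1680 = \left(-27802 + \left(- 10 \left(\frac{1}{8} + 2\right)\right)^{2} - 257 \left(- 10 \left(\frac{1}{8} + 2\right)\right)\right) + 1680 = \left(-27802 + \left(\left(-10\right) \frac{17}{8}\right)^{2} - 257 \left(\left(-10\right) \frac{17}{8}\right)\right) + 1680 = \left(-27802 + \left(- \frac{85}{4}\right)^{2} - - \frac{21845}{4}\right) + 1680 = \left(-27802 + \frac{7225}{16} + \frac{21845}{4}\right) + 1680 = - \frac{350227}{16} + 1680 = - \frac{323347}{16}$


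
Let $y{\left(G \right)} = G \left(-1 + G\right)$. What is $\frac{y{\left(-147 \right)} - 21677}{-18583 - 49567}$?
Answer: $- \frac{79}{68150} \approx -0.0011592$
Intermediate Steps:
$\frac{y{\left(-147 \right)} - 21677}{-18583 - 49567} = \frac{- 147 \left(-1 - 147\right) - 21677}{-18583 - 49567} = \frac{\left(-147\right) \left(-148\right) - 21677}{-68150} = \left(21756 - 21677\right) \left(- \frac{1}{68150}\right) = 79 \left(- \frac{1}{68150}\right) = - \frac{79}{68150}$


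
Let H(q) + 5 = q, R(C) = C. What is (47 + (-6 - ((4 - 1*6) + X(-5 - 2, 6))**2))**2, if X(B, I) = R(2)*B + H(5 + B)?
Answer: 238144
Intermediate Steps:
H(q) = -5 + q
X(B, I) = 3*B (X(B, I) = 2*B + (-5 + (5 + B)) = 2*B + B = 3*B)
(47 + (-6 - ((4 - 1*6) + X(-5 - 2, 6))**2))**2 = (47 + (-6 - ((4 - 1*6) + 3*(-5 - 2))**2))**2 = (47 + (-6 - ((4 - 6) + 3*(-7))**2))**2 = (47 + (-6 - (-2 - 21)**2))**2 = (47 + (-6 - 1*(-23)**2))**2 = (47 + (-6 - 1*529))**2 = (47 + (-6 - 529))**2 = (47 - 535)**2 = (-488)**2 = 238144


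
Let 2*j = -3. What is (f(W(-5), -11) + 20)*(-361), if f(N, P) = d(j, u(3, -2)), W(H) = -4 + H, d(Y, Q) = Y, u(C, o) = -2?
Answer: -13357/2 ≈ -6678.5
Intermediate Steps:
j = -3/2 (j = (½)*(-3) = -3/2 ≈ -1.5000)
f(N, P) = -3/2
(f(W(-5), -11) + 20)*(-361) = (-3/2 + 20)*(-361) = (37/2)*(-361) = -13357/2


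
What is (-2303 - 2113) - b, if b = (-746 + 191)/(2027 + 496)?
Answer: -3713671/841 ≈ -4415.8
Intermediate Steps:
b = -185/841 (b = -555/2523 = -555*1/2523 = -185/841 ≈ -0.21998)
(-2303 - 2113) - b = (-2303 - 2113) - 1*(-185/841) = -4416 + 185/841 = -3713671/841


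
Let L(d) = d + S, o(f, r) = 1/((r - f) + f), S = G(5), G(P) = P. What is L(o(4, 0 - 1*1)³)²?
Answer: 16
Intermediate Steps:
S = 5
o(f, r) = 1/r
L(d) = 5 + d (L(d) = d + 5 = 5 + d)
L(o(4, 0 - 1*1)³)² = (5 + (1/(0 - 1*1))³)² = (5 + (1/(0 - 1))³)² = (5 + (1/(-1))³)² = (5 + (-1)³)² = (5 - 1)² = 4² = 16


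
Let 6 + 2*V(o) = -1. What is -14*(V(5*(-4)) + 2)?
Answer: 21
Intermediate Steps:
V(o) = -7/2 (V(o) = -3 + (½)*(-1) = -3 - ½ = -7/2)
-14*(V(5*(-4)) + 2) = -14*(-7/2 + 2) = -14*(-3/2) = 21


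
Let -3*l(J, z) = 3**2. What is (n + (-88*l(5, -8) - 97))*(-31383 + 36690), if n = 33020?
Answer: 176123409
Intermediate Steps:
l(J, z) = -3 (l(J, z) = -1/3*3**2 = -1/3*9 = -3)
(n + (-88*l(5, -8) - 97))*(-31383 + 36690) = (33020 + (-88*(-3) - 97))*(-31383 + 36690) = (33020 + (264 - 97))*5307 = (33020 + 167)*5307 = 33187*5307 = 176123409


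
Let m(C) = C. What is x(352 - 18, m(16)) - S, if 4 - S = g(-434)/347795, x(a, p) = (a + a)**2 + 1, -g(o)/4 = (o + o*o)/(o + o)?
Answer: 155193433561/347795 ≈ 4.4622e+5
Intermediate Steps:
g(o) = -2*(o + o**2)/o (g(o) = -4*(o + o*o)/(o + o) = -4*(o + o**2)/(2*o) = -4*(o + o**2)*1/(2*o) = -2*(o + o**2)/o)
x(a, p) = 1 + 4*a**2 (x(a, p) = (2*a)**2 + 1 = 4*a**2 + 1 = 1 + 4*a**2)
S = 1390314/347795 (S = 4 - (-2 - 2*(-434))/347795 = 4 - (-2 + 868)/347795 = 4 - 866/347795 = 1390314/347795 ≈ 3.9975)
x(352 - 18, m(16)) - S = (1 + 4*(352 - 18)**2) - 1*1390314/347795 = (1 + 4*334**2) - 1390314/347795 = (1 + 4*111556) - 1390314/347795 = (1 + 446224) - 1390314/347795 = 446225 - 1390314/347795 = 155193433561/347795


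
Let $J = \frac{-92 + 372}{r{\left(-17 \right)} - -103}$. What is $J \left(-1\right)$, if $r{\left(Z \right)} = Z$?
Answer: $- \frac{140}{43} \approx -3.2558$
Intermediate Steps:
$J = \frac{140}{43}$ ($J = \frac{-92 + 372}{-17 - -103} = \frac{280}{-17 + \left(-5 + 108\right)} = \frac{280}{-17 + 103} = \frac{280}{86} = 280 \cdot \frac{1}{86} = \frac{140}{43} \approx 3.2558$)
$J \left(-1\right) = \frac{140}{43} \left(-1\right) = - \frac{140}{43}$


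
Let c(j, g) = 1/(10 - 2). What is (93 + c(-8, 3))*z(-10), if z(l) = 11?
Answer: 8195/8 ≈ 1024.4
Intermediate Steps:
c(j, g) = ⅛ (c(j, g) = 1/8 = ⅛)
(93 + c(-8, 3))*z(-10) = (93 + ⅛)*11 = (745/8)*11 = 8195/8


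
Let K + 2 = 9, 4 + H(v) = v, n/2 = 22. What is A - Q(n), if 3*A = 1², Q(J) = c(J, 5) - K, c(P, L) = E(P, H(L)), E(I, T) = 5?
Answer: 7/3 ≈ 2.3333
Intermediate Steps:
n = 44 (n = 2*22 = 44)
H(v) = -4 + v
K = 7 (K = -2 + 9 = 7)
c(P, L) = 5
Q(J) = -2 (Q(J) = 5 - 1*7 = 5 - 7 = -2)
A = ⅓ (A = (⅓)*1² = (⅓)*1 = ⅓ ≈ 0.33333)
A - Q(n) = ⅓ - 1*(-2) = ⅓ + 2 = 7/3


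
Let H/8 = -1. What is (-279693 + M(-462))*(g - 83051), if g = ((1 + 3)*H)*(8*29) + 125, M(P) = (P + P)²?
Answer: -51868399050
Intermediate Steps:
H = -8 (H = 8*(-1) = -8)
M(P) = 4*P² (M(P) = (2*P)² = 4*P²)
g = -7299 (g = ((1 + 3)*(-8))*(8*29) + 125 = (4*(-8))*232 + 125 = -32*232 + 125 = -7424 + 125 = -7299)
(-279693 + M(-462))*(g - 83051) = (-279693 + 4*(-462)²)*(-7299 - 83051) = (-279693 + 4*213444)*(-90350) = (-279693 + 853776)*(-90350) = 574083*(-90350) = -51868399050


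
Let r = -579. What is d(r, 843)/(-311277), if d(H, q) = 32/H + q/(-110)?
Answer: 3871/156104190 ≈ 2.4798e-5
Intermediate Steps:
d(H, q) = 32/H - q/110 (d(H, q) = 32/H + q*(-1/110) = 32/H - q/110)
d(r, 843)/(-311277) = (32/(-579) - 1/110*843)/(-311277) = (32*(-1/579) - 843/110)*(-1/311277) = (-32/579 - 843/110)*(-1/311277) = -491617/63690*(-1/311277) = 3871/156104190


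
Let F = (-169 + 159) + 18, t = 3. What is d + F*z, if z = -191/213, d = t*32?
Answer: 18920/213 ≈ 88.826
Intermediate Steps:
d = 96 (d = 3*32 = 96)
F = 8 (F = -10 + 18 = 8)
z = -191/213 (z = -191*1/213 = -191/213 ≈ -0.89671)
d + F*z = 96 + 8*(-191/213) = 96 - 1528/213 = 18920/213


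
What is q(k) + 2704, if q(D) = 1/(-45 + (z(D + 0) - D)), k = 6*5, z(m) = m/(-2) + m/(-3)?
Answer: 270399/100 ≈ 2704.0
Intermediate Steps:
z(m) = -5*m/6 (z(m) = m*(-1/2) + m*(-1/3) = -m/2 - m/3 = -5*m/6)
k = 30
q(D) = 1/(-45 - 11*D/6) (q(D) = 1/(-45 + (-5*(D + 0)/6 - D)) = 1/(-45 + (-5*D/6 - D)) = 1/(-45 - 11*D/6))
q(k) + 2704 = -6/(270 + 11*30) + 2704 = -6/(270 + 330) + 2704 = -6/600 + 2704 = -6*1/600 + 2704 = -1/100 + 2704 = 270399/100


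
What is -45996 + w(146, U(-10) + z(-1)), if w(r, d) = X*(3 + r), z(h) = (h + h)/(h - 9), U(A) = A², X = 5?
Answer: -45251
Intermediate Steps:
z(h) = 2*h/(-9 + h) (z(h) = (2*h)/(-9 + h) = 2*h/(-9 + h))
w(r, d) = 15 + 5*r (w(r, d) = 5*(3 + r) = 15 + 5*r)
-45996 + w(146, U(-10) + z(-1)) = -45996 + (15 + 5*146) = -45996 + (15 + 730) = -45996 + 745 = -45251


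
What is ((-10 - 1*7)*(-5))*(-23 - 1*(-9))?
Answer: -1190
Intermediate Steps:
((-10 - 1*7)*(-5))*(-23 - 1*(-9)) = ((-10 - 7)*(-5))*(-23 + 9) = -17*(-5)*(-14) = 85*(-14) = -1190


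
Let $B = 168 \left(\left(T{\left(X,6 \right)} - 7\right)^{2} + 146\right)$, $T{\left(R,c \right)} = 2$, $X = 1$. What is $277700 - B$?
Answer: $248972$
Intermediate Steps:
$B = 28728$ ($B = 168 \left(\left(2 - 7\right)^{2} + 146\right) = 168 \left(\left(-5\right)^{2} + 146\right) = 168 \left(25 + 146\right) = 168 \cdot 171 = 28728$)
$277700 - B = 277700 - 28728 = 248972$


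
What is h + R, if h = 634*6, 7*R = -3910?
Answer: 22718/7 ≈ 3245.4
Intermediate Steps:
R = -3910/7 (R = (⅐)*(-3910) = -3910/7 ≈ -558.57)
h = 3804
h + R = 3804 - 3910/7 = 22718/7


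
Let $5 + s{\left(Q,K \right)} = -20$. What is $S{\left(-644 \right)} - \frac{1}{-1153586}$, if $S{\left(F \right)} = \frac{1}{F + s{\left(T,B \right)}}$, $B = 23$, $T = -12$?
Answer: $- \frac{1152917}{771749034} \approx -0.0014939$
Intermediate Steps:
$s{\left(Q,K \right)} = -25$ ($s{\left(Q,K \right)} = -5 - 20 = -25$)
$S{\left(F \right)} = \frac{1}{-25 + F}$ ($S{\left(F \right)} = \frac{1}{F - 25} = \frac{1}{-25 + F}$)
$S{\left(-644 \right)} - \frac{1}{-1153586} = \frac{1}{-25 - 644} - \frac{1}{-1153586} = \frac{1}{-669} - - \frac{1}{1153586} = - \frac{1}{669} + \frac{1}{1153586} = - \frac{1152917}{771749034}$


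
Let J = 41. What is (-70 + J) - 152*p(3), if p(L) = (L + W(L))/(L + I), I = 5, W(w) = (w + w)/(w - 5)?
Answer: -29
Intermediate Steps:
W(w) = 2*w/(-5 + w) (W(w) = (2*w)/(-5 + w) = 2*w/(-5 + w))
p(L) = (L + 2*L/(-5 + L))/(5 + L) (p(L) = (L + 2*L/(-5 + L))/(L + 5) = (L + 2*L/(-5 + L))/(5 + L))
(-70 + J) - 152*p(3) = (-70 + 41) - 456*(-3 + 3)/(-25 + 3²) = -29 - 456*0/(-25 + 9) = -29 - 456*0/(-16) = -29 - 456*(-1)*0/16 = -29 - 152*0 = -29 + 0 = -29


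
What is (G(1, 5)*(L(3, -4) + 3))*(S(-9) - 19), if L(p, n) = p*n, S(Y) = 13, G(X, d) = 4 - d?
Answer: -54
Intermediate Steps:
L(p, n) = n*p
(G(1, 5)*(L(3, -4) + 3))*(S(-9) - 19) = ((4 - 1*5)*(-4*3 + 3))*(13 - 19) = ((4 - 5)*(-12 + 3))*(-6) = -1*(-9)*(-6) = 9*(-6) = -54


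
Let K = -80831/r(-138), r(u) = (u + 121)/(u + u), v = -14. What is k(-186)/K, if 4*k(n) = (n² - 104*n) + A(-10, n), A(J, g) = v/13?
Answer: -5960251/580043256 ≈ -0.010276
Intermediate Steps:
A(J, g) = -14/13
r(u) = (121 + u)/(2*u) (r(u) = (121 + u)/((2*u)) = (121 + u)*(1/(2*u)) = (121 + u)/(2*u))
k(n) = -7/26 - 26*n + n²/4 (k(n) = ((n² - 104*n) - 14/13)/4 = (-14/13 + n² - 104*n)/4 = -7/26 - 26*n + n²/4)
K = -22309356/17 (K = -80831*(-276/(121 - 138)) = -80831/((½)*(-1/138)*(-17)) = -80831/17/276 = -80831*276/17 = -22309356/17 ≈ -1.3123e+6)
k(-186)/K = (-7/26 - 26*(-186) + (¼)*(-186)²)/(-22309356/17) = (-7/26 + 4836 + (¼)*34596)*(-17/22309356) = (-7/26 + 4836 + 8649)*(-17/22309356) = (350603/26)*(-17/22309356) = -5960251/580043256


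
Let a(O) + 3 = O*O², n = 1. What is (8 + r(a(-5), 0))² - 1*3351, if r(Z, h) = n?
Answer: -3270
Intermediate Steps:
a(O) = -3 + O³ (a(O) = -3 + O*O² = -3 + O³)
r(Z, h) = 1
(8 + r(a(-5), 0))² - 1*3351 = (8 + 1)² - 1*3351 = 9² - 3351 = 81 - 3351 = -3270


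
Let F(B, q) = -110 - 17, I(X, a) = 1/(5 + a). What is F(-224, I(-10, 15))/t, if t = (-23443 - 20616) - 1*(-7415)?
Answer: 127/36644 ≈ 0.0034658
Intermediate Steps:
t = -36644 (t = -44059 + 7415 = -36644)
F(B, q) = -127
F(-224, I(-10, 15))/t = -127/(-36644) = -127*(-1/36644) = 127/36644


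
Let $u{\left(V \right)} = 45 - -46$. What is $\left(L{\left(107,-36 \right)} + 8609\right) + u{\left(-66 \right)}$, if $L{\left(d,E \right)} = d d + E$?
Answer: $20113$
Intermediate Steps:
$L{\left(d,E \right)} = E + d^{2}$ ($L{\left(d,E \right)} = d^{2} + E = E + d^{2}$)
$u{\left(V \right)} = 91$ ($u{\left(V \right)} = 45 + 46 = 91$)
$\left(L{\left(107,-36 \right)} + 8609\right) + u{\left(-66 \right)} = \left(\left(-36 + 107^{2}\right) + 8609\right) + 91 = \left(\left(-36 + 11449\right) + 8609\right) + 91 = \left(11413 + 8609\right) + 91 = 20022 + 91 = 20113$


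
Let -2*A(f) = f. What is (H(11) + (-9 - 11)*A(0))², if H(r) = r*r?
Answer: 14641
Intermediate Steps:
A(f) = -f/2
H(r) = r²
(H(11) + (-9 - 11)*A(0))² = (11² + (-9 - 11)*(-½*0))² = (121 - 20*0)² = (121 + 0)² = 121² = 14641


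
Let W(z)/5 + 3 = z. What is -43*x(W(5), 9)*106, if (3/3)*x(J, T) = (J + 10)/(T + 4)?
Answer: -91160/13 ≈ -7012.3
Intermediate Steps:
W(z) = -15 + 5*z
x(J, T) = (10 + J)/(4 + T) (x(J, T) = (J + 10)/(T + 4) = (10 + J)/(4 + T))
-43*x(W(5), 9)*106 = -43*(10 + (-15 + 5*5))/(4 + 9)*106 = -43*(10 + (-15 + 25))/13*106 = -43*(10 + 10)/13*106 = -43*20/13*106 = -860/13*106 = -91160/13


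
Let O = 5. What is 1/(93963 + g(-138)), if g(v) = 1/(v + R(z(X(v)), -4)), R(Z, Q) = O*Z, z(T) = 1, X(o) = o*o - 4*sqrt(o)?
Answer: 133/12497078 ≈ 1.0642e-5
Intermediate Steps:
X(o) = o**2 - 4*sqrt(o)
R(Z, Q) = 5*Z
g(v) = 1/(5 + v) (g(v) = 1/(v + 5*1) = 1/(v + 5) = 1/(5 + v))
1/(93963 + g(-138)) = 1/(93963 + 1/(5 - 138)) = 1/(93963 + 1/(-133)) = 1/(93963 - 1/133) = 1/(12497078/133) = 133/12497078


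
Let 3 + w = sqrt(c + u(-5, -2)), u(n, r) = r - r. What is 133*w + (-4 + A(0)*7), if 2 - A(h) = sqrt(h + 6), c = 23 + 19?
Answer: -389 - 7*sqrt(6) + 133*sqrt(42) ≈ 455.79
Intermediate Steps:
c = 42
u(n, r) = 0
A(h) = 2 - sqrt(6 + h) (A(h) = 2 - sqrt(h + 6) = 2 - sqrt(6 + h))
w = -3 + sqrt(42) (w = -3 + sqrt(42 + 0) = -3 + sqrt(42) ≈ 3.4807)
133*w + (-4 + A(0)*7) = 133*(-3 + sqrt(42)) + (-4 + (2 - sqrt(6 + 0))*7) = (-399 + 133*sqrt(42)) + (-4 + (2 - sqrt(6))*7) = (-399 + 133*sqrt(42)) + (-4 + (14 - 7*sqrt(6))) = (-399 + 133*sqrt(42)) + (10 - 7*sqrt(6)) = -389 - 7*sqrt(6) + 133*sqrt(42)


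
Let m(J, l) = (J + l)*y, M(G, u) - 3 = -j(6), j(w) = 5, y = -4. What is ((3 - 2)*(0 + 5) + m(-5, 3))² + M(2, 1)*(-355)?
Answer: 879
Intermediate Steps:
M(G, u) = -2 (M(G, u) = 3 - 1*5 = 3 - 5 = -2)
m(J, l) = -4*J - 4*l (m(J, l) = (J + l)*(-4) = -4*J - 4*l)
((3 - 2)*(0 + 5) + m(-5, 3))² + M(2, 1)*(-355) = ((3 - 2)*(0 + 5) + (-4*(-5) - 4*3))² - 2*(-355) = (1*5 + (20 - 12))² + 710 = (5 + 8)² + 710 = 13² + 710 = 169 + 710 = 879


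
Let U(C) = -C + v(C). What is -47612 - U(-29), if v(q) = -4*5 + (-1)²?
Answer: -47622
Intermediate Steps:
v(q) = -19 (v(q) = -20 + 1 = -19)
U(C) = -19 - C (U(C) = -C - 19 = -19 - C)
-47612 - U(-29) = -47612 - (-19 - 1*(-29)) = -47612 - (-19 + 29) = -47612 - 1*10 = -47612 - 10 = -47622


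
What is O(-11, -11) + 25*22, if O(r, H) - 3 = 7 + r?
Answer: 549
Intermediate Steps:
O(r, H) = 10 + r (O(r, H) = 3 + (7 + r) = 10 + r)
O(-11, -11) + 25*22 = (10 - 11) + 25*22 = -1 + 550 = 549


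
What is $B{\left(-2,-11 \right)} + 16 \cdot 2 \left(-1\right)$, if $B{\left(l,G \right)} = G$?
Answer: $-43$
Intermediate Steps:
$B{\left(-2,-11 \right)} + 16 \cdot 2 \left(-1\right) = -11 + 16 \cdot 2 \left(-1\right) = -11 + 32 \left(-1\right) = -11 - 32 = -43$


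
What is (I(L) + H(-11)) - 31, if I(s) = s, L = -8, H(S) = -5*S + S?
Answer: 5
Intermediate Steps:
H(S) = -4*S
(I(L) + H(-11)) - 31 = (-8 - 4*(-11)) - 31 = (-8 + 44) - 31 = 36 - 31 = 5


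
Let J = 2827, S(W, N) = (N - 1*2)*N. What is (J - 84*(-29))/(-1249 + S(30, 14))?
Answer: -5263/1081 ≈ -4.8686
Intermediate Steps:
S(W, N) = N*(-2 + N) (S(W, N) = (N - 2)*N = (-2 + N)*N = N*(-2 + N))
(J - 84*(-29))/(-1249 + S(30, 14)) = (2827 - 84*(-29))/(-1249 + 14*(-2 + 14)) = (2827 + 2436)/(-1249 + 14*12) = 5263/(-1249 + 168) = 5263/(-1081) = 5263*(-1/1081) = -5263/1081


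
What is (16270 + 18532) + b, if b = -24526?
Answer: 10276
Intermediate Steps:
(16270 + 18532) + b = (16270 + 18532) - 24526 = 34802 - 24526 = 10276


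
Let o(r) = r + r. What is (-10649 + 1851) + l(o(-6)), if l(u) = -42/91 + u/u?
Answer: -114367/13 ≈ -8797.5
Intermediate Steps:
o(r) = 2*r
l(u) = 7/13 (l(u) = -42*1/91 + 1 = -6/13 + 1 = 7/13)
(-10649 + 1851) + l(o(-6)) = (-10649 + 1851) + 7/13 = -8798 + 7/13 = -114367/13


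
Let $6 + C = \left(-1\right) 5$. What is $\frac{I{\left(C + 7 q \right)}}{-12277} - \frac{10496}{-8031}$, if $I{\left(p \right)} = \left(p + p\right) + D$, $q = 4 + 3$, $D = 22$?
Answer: $\frac{128072354}{98596587} \approx 1.299$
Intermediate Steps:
$q = 7$
$C = -11$ ($C = -6 - 5 = -11$)
$I{\left(p \right)} = 22 + 2 p$ ($I{\left(p \right)} = \left(p + p\right) + 22 = 2 p + 22 = 22 + 2 p$)
$\frac{I{\left(C + 7 q \right)}}{-12277} - \frac{10496}{-8031} = \frac{22 + 2 \left(-11 + 7 \cdot 7\right)}{-12277} - \frac{10496}{-8031} = \left(22 + 2 \left(-11 + 49\right)\right) \left(- \frac{1}{12277}\right) - - \frac{10496}{8031} = \left(22 + 2 \cdot 38\right) \left(- \frac{1}{12277}\right) + \frac{10496}{8031} = \left(22 + 76\right) \left(- \frac{1}{12277}\right) + \frac{10496}{8031} = 98 \left(- \frac{1}{12277}\right) + \frac{10496}{8031} = - \frac{98}{12277} + \frac{10496}{8031} = \frac{128072354}{98596587}$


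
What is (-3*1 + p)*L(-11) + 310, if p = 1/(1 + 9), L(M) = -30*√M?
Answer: 310 + 87*I*√11 ≈ 310.0 + 288.55*I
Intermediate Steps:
p = ⅒ (p = 1/10 = ⅒ ≈ 0.10000)
(-3*1 + p)*L(-11) + 310 = (-3*1 + ⅒)*(-30*I*√11) + 310 = (-3 + ⅒)*(-30*I*√11) + 310 = -(-87)*I*√11 + 310 = 87*I*√11 + 310 = 310 + 87*I*√11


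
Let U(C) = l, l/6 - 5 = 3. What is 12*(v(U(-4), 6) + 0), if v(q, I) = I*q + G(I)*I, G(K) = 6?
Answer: 3888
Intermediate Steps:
l = 48 (l = 30 + 6*3 = 30 + 18 = 48)
U(C) = 48
v(q, I) = 6*I + I*q (v(q, I) = I*q + 6*I = 6*I + I*q)
12*(v(U(-4), 6) + 0) = 12*(6*(6 + 48) + 0) = 12*(6*54 + 0) = 12*(324 + 0) = 12*324 = 3888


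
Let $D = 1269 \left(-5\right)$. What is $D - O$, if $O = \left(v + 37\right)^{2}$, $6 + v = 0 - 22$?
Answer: $-6426$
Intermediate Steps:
$v = -28$ ($v = -6 + \left(0 - 22\right) = -6 - 22 = -28$)
$D = -6345$
$O = 81$ ($O = \left(-28 + 37\right)^{2} = 9^{2} = 81$)
$D - O = -6345 - 81 = -6426$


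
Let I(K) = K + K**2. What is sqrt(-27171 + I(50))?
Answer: I*sqrt(24621) ≈ 156.91*I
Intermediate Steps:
sqrt(-27171 + I(50)) = sqrt(-27171 + 50*(1 + 50)) = sqrt(-27171 + 50*51) = sqrt(-27171 + 2550) = sqrt(-24621) = I*sqrt(24621)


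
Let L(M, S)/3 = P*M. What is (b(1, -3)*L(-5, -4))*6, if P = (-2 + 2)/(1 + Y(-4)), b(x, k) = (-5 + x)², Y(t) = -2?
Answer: 0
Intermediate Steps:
P = 0 (P = (-2 + 2)/(1 - 2) = 0/(-1) = 0*(-1) = 0)
L(M, S) = 0 (L(M, S) = 3*(0*M) = 3*0 = 0)
(b(1, -3)*L(-5, -4))*6 = ((-5 + 1)²*0)*6 = ((-4)²*0)*6 = (16*0)*6 = 0*6 = 0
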